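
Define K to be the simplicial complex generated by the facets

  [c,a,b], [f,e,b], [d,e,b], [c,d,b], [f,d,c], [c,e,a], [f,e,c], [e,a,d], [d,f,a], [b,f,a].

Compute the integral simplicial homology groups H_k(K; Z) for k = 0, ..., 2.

Order the vertices as a < b < c < d < e < f. Listing each simplex with vertices in this order, K has dimension 2 with simplices:

  0-simplices (6): a, b, c, d, e, f
  1-simplices (15): ab, ac, ad, ae, af, bc, bd, be, bf, cd, ce, cf, de, df, ef
  2-simplices (10): abc, abf, ace, ade, adf, bcd, bde, bef, cdf, cef

so the chain groups are C_0 ≅ Z^6, C_1 ≅ Z^15, C_2 ≅ Z^10.

Boundary ∂_1: C_1 → C_0 maps an edge to its endpoints' difference, ∂[p,q] = q − p. For instance
  ∂df = f − d.
As a 6×15 matrix over Z this has rank 5, with invariant factors (1,1,1,1,1).

∂_2: C_2 → C_1 maps a triangle to the signed sum of its edges. For instance
  ∂bef = ef − bf + be,
  ∂cef = ef − cf + ce.
The resulting 15×10 matrix has rank 10, and its Smith normal form has invariant factors (1,1,1,1,1,1,1,1,1,2).

Computing H_k = (kernel of ∂_k) / (image of ∂_{k+1}):

  H_0: rank C_0 − rank ∂_1 = 6 − 5 = 1, and the invariant factors of ∂_1 are all 1, so H_0 ≅ Z.
  H_1: rank ker ∂_1 − rank ∂_2 = (15 − 5) − 10 = 0, and ∂_2 has invariant factor 2 > 1, so H_1 ≅ Z/2.
  H_2: rank ker ∂_2 − rank ∂_3 = (10 − 10) − 0 = 0, and there is no ∂_3, so H_2 ≅ 0.

(K is a triangulation of the real projective plane RP^2.)

H_0 = Z,  H_1 = Z/2,  H_2 = 0.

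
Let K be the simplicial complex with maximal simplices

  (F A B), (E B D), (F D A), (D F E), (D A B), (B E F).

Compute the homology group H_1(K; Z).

We work with the vertex ordering A < B < D < E < F. The simplices of K, each written with vertices in increasing order, are:

  0-simplices (5): A, B, D, E, F
  1-simplices (9): AB, AD, AF, BD, BE, BF, DE, DF, EF
  2-simplices (6): ABD, ABF, ADF, BDE, BEF, DEF

Hence C_0 ≅ Z^5, C_1 ≅ Z^9, C_2 ≅ Z^6.

∂_1: C_1 → C_0 sends each edge [p,q] (with p < q) to q − p.
As a 5×9 matrix over Z this has rank 4, with invariant factors (1,1,1,1).

Boundary ∂_2: C_2 → C_1 sends each 2-simplex [p,q,r] to [q,r] − [p,r] + [p,q]. For instance
  ∂ADF = DF − AF + AD,
  ∂ABF = BF − AF + AB.
As a 9×6 matrix over Z this has rank 5, with invariant factors (1,1,1,1,1).

Now H_k = ker ∂_k / im ∂_{k+1}, so:

  H_1: rank ker ∂_1 − rank ∂_2 = (9 − 4) − 5 = 0, and the invariant factors of ∂_2 are all 1, so H_1 ≅ 0.

H_1 ≅ 0.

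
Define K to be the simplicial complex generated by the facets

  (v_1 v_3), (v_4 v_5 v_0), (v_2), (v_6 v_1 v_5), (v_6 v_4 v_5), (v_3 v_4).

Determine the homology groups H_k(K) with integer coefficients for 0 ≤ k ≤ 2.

Order the vertices as v_0 < v_1 < v_2 < v_3 < v_4 < v_5 < v_6. Listing each simplex with vertices in this order, K has dimension 2 with simplices:

  0-simplices (7): [v_0], [v_1], [v_2], [v_3], [v_4], [v_5], [v_6]
  1-simplices (9): [v_0,v_4], [v_0,v_5], [v_1,v_3], [v_1,v_5], [v_1,v_6], [v_3,v_4], [v_4,v_5], [v_4,v_6], [v_5,v_6]
  2-simplices (3): [v_0,v_4,v_5], [v_1,v_5,v_6], [v_4,v_5,v_6]

so the chain groups are C_0 ≅ Z^7, C_1 ≅ Z^9, C_2 ≅ Z^3.

∂_1: C_1 → C_0 is given by ∂[p,q] = [q] − [p]. For instance
  ∂[v_1,v_3] = [v_3] − [v_1].
The 7×9 boundary matrix has rank 5 and Smith normal form diag(1,1,1,1,1).

∂_2: C_2 → C_1 acts by ∂[p,q,r] = [q,r] − [p,r] + [p,q]. For instance
  ∂[v_4,v_5,v_6] = [v_5,v_6] − [v_4,v_6] + [v_4,v_5],
  ∂[v_1,v_5,v_6] = [v_5,v_6] − [v_1,v_6] + [v_1,v_5].
As a 9×3 matrix over Z this has rank 3, with invariant factors (1,1,1).

Now H_k = ker ∂_k / im ∂_{k+1}, so:

  H_0: rank C_0 − rank ∂_1 = 7 − 5 = 2, and the invariant factors of ∂_1 are all 1, so H_0 ≅ Z^2.
  H_1: rank ker ∂_1 − rank ∂_2 = (9 − 5) − 3 = 1, and the invariant factors of ∂_2 are all 1, so H_1 ≅ Z.
  H_2: rank ker ∂_2 − rank ∂_3 = (3 − 3) − 0 = 0, and there is no ∂_3, so H_2 ≅ 0.

H_0 = Z^2,  H_1 = Z,  H_2 = 0.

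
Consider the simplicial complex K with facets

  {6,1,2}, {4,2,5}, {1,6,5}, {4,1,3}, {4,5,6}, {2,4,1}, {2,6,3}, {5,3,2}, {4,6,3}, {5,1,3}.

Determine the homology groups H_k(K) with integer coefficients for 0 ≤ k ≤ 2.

H_0 ≅ Z,  H_1 ≅ Z/2,  H_2 = 0.

K has 6 vertices, 15 edges, 10 triangles.
rank ∂_0 = 0, rank ∂_1 = 5 ⇒ b_0 = 6 − 0 − 5 = 1; all invariant factors of ∂_1 are 1 so no torsion. So H_0 = Z.
rank ∂_1 = 5, rank ∂_2 = 10 ⇒ b_1 = 15 − 5 − 10 = 0; ∂_2 has invariant factor(s) [2] giving torsion. So H_1 = Z/2.
rank ∂_2 = 10, rank ∂_3 = 0 ⇒ b_2 = 10 − 10 − 0 = 0. So H_2 = 0.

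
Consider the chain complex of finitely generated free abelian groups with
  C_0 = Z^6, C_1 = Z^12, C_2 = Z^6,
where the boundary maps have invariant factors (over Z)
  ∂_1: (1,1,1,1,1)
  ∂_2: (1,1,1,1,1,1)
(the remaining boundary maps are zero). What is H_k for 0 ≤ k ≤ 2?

H_0 ≅ Z,  H_1 ≅ Z,  H_2 = 0.

H_0: b_0 = 6 − 0 − 5 = 1; torsion from ∂_1 factors > 1: none. So H_0 ≅ Z.
H_1: b_1 = 12 − 5 − 6 = 1; torsion from ∂_2 factors > 1: none. So H_1 ≅ Z.
H_2: b_2 = 6 − 6 − 0 = 0; torsion from ∂_3 factors > 1: none. So H_2 ≅ 0.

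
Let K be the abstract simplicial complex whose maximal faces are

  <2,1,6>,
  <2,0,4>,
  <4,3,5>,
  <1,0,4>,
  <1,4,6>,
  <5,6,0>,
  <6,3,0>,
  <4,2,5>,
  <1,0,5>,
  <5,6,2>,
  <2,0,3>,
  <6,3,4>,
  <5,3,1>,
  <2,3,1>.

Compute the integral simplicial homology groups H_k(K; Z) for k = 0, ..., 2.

Order the vertices as 0 < 1 < 2 < 3 < 4 < 5 < 6. Listing each simplex with vertices in this order, K has dimension 2 with simplices:

  0-simplices (7): [0], [1], [2], [3], [4], [5], [6]
  1-simplices (21): [0,1], [0,2], [0,3], [0,4], [0,5], [0,6], [1,2], [1,3], [1,4], [1,5], [1,6], [2,3], [2,4], [2,5], [2,6], [3,4], [3,5], [3,6], [4,5], [4,6], [5,6]
  2-simplices (14): [0,1,4], [0,1,5], [0,2,3], [0,2,4], [0,3,6], [0,5,6], [1,2,3], [1,2,6], [1,3,5], [1,4,6], [2,4,5], [2,5,6], [3,4,5], [3,4,6]

Hence C_0 ≅ Z^7, C_1 ≅ Z^21, C_2 ≅ Z^14.

∂_1: C_1 → C_0 sends each edge [p,q] (with p < q) to q − p. For instance
  ∂[3,4] = [4] − [3].
As a 7×21 matrix over Z this has rank 6, with invariant factors (1,1,1,1,1,1).

Boundary ∂_2: C_2 → C_1 sends each 2-simplex [p,q,r] to [q,r] − [p,r] + [p,q]. For instance
  ∂[3,4,6] = [4,6] − [3,6] + [3,4],
  ∂[1,4,6] = [4,6] − [1,6] + [1,4].
This gives a 21×14 integer matrix of rank 13; reducing to Smith normal form yields diagonal entries (1,1,1,1,1,1,1,1,1,1,1,1,1).

From H_k ≅ ker(∂_k) / im(∂_{k+1}) we obtain:

  H_0: rank C_0 − rank ∂_1 = 7 − 6 = 1, and the invariant factors of ∂_1 are all 1, so H_0 = Z.
  H_1: rank ker ∂_1 − rank ∂_2 = (21 − 6) − 13 = 2, and the invariant factors of ∂_2 are all 1, so H_1 = Z^2.
  H_2: rank ker ∂_2 − rank ∂_3 = (14 − 13) − 0 = 1, and there is no ∂_3, so H_2 = Z.

(K is a triangulation of the torus T^2.)

H_0 ≅ Z,  H_1 ≅ Z^2,  H_2 ≅ Z.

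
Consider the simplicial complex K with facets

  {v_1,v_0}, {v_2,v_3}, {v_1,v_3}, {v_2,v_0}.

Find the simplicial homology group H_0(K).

K has 4 vertices, 4 edges.
rank ∂_0 = 0, rank ∂_1 = 3 ⇒ b_0 = 4 − 0 − 3 = 1; all invariant factors of ∂_1 are 1 so no torsion. So H_0 ≅ Z.

H_0 = Z.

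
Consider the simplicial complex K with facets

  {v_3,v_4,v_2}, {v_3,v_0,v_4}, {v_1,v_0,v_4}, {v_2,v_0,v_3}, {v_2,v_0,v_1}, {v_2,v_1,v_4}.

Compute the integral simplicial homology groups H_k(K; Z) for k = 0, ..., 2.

K has 5 vertices, 9 edges, 6 triangles.
rank ∂_0 = 0, rank ∂_1 = 4 ⇒ b_0 = 5 − 0 − 4 = 1; all invariant factors of ∂_1 are 1 so no torsion. So H_0 ≅ Z.
rank ∂_1 = 4, rank ∂_2 = 5 ⇒ b_1 = 9 − 4 − 5 = 0; all invariant factors of ∂_2 are 1 so no torsion. So H_1 ≅ 0.
rank ∂_2 = 5, rank ∂_3 = 0 ⇒ b_2 = 6 − 5 − 0 = 1. So H_2 ≅ Z.

H_0 = Z,  H_1 = 0,  H_2 = Z.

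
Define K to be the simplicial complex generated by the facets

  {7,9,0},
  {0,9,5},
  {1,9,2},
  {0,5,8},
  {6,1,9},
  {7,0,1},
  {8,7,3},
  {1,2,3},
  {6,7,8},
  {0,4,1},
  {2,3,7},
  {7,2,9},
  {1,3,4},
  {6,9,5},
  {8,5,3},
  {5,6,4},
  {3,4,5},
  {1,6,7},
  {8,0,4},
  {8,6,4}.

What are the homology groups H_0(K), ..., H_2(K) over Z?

K has 10 vertices, 30 edges, 20 triangles.
rank ∂_0 = 0, rank ∂_1 = 9 ⇒ b_0 = 10 − 0 − 9 = 1; all invariant factors of ∂_1 are 1 so no torsion. So H_0 ≅ Z.
rank ∂_1 = 9, rank ∂_2 = 20 ⇒ b_1 = 30 − 9 − 20 = 1; ∂_2 has invariant factor(s) [2] giving torsion. So H_1 ≅ Z × Z/2.
rank ∂_2 = 20, rank ∂_3 = 0 ⇒ b_2 = 20 − 20 − 0 = 0. So H_2 ≅ 0.

H_0 ≅ Z,  H_1 ≅ Z × Z/2,  H_2 = 0.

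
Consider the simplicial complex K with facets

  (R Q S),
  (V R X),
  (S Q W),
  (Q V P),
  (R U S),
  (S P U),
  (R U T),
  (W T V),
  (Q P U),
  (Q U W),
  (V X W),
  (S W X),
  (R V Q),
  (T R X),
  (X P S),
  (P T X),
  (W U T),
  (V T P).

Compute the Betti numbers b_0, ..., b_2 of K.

b_0 = 1, b_1 = 1, b_2 = 0.

K has 9 vertices, 27 edges, 18 triangles.
rank ∂_0 = 0, rank ∂_1 = 8 ⇒ b_0 = 9 − 0 − 8 = 1; all invariant factors of ∂_1 are 1 so no torsion. So H_0 = Z.
rank ∂_1 = 8, rank ∂_2 = 18 ⇒ b_1 = 27 − 8 − 18 = 1; ∂_2 has invariant factor(s) [2] giving torsion. So H_1 = Z ⊕ Z/2Z.
rank ∂_2 = 18, rank ∂_3 = 0 ⇒ b_2 = 18 − 18 − 0 = 0. So H_2 = 0.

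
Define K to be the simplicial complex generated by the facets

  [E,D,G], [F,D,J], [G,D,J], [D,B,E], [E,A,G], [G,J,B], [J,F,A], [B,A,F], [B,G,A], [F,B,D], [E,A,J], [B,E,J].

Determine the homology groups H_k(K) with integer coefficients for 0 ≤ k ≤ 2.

Fix the vertex order A < B < D < E < F < G < J and write every simplex with vertices in increasing order. Then dim K = 2 and the simplices of K are:

  0-simplices (7): A, B, D, E, F, G, J
  1-simplices (18): AB, AE, AF, AG, AJ, BD, BE, BF, BG, BJ, DE, DF, DG, DJ, EG, EJ, FJ, GJ
  2-simplices (12): ABF, ABG, AEG, AEJ, AFJ, BDE, BDF, BEJ, BGJ, DEG, DFJ, DGJ

so the chain groups are C_0 ≅ Z^7, C_1 ≅ Z^18, C_2 ≅ Z^12.

Boundary ∂_1: C_1 → C_0 maps an edge to its endpoints' difference, ∂[p,q] = q − p. For instance
  ∂DE = E − D.
This gives a 7×18 integer matrix of rank 6; reducing to Smith normal form yields diagonal entries (1,1,1,1,1,1).

Boundary ∂_2: C_2 → C_1 acts by ∂[p,q,r] = [q,r] − [p,r] + [p,q]. For instance
  ∂AEG = EG − AG + AE,
  ∂ABF = BF − AF + AB.
The resulting 18×12 matrix has rank 12, and its Smith normal form has invariant factors (1,1,1,1,1,1,1,1,1,1,1,2).

Now H_k = ker ∂_k / im ∂_{k+1}, so:

  H_0: rank C_0 − rank ∂_1 = 7 − 6 = 1, and the invariant factors of ∂_1 are all 1, so H_0 ≅ Z.
  H_1: rank ker ∂_1 − rank ∂_2 = (18 − 6) − 12 = 0, and ∂_2 has invariant factor 2 > 1, so H_1 ≅ Z/2.
  H_2: rank ker ∂_2 − rank ∂_3 = (12 − 12) − 0 = 0, and there is no ∂_3, so H_2 ≅ 0.

(K is a triangulation of the real projective plane RP^2.)

H_0 ≅ Z,  H_1 ≅ Z/2,  H_2 = 0.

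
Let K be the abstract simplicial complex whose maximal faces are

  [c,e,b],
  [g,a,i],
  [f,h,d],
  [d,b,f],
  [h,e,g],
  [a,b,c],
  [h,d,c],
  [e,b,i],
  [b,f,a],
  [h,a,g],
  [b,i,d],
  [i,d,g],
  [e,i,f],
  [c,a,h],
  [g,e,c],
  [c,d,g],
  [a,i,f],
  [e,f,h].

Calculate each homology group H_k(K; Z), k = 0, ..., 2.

H_0 = Z,  H_1 = Z ⊕ Z/2,  H_2 = 0.

Fix the vertex order a < b < c < d < e < f < g < h < i and write every simplex with vertices in increasing order. Then dim K = 2 and the simplices of K are:

  0-simplices (9): a, b, c, d, e, f, g, h, i
  1-simplices (27): ab, ac, af, ag, ah, ai, bc, bd, be, bf, bi, cd, ce, cg, ch, df, dg, dh, di, ef, eg, eh, ei, fh, fi, gh, gi
  2-simplices (18): abc, abf, ach, afi, agh, agi, bce, bdf, bdi, bei, cdg, cdh, ceg, dfh, dgi, efh, efi, egh

Hence C_0 ≅ Z^9, C_1 ≅ Z^27, C_2 ≅ Z^18.

Boundary ∂_1: C_1 → C_0 maps an edge to its endpoints' difference, ∂[p,q] = q − p.
As a 9×27 matrix over Z this has rank 8, with invariant factors (1,1,1,1,1,1,1,1).

∂_2: C_2 → C_1 acts by ∂[p,q,r] = [q,r] − [p,r] + [p,q]. For instance
  ∂bdi = di − bi + bd,
  ∂bei = ei − bi + be.
The resulting 27×18 matrix has rank 18, and its Smith normal form has invariant factors (1,1,1,1,1,1,1,1,1,1,1,1,1,1,1,1,1,2).

Reading off H_k = ker ∂_k / im ∂_{k+1}:

  H_0: rank C_0 − rank ∂_1 = 9 − 8 = 1, and the invariant factors of ∂_1 are all 1, so H_0 ≅ Z.
  H_1: rank ker ∂_1 − rank ∂_2 = (27 − 8) − 18 = 1, and ∂_2 has invariant factor 2 > 1, so H_1 ≅ Z ⊕ Z/2.
  H_2: rank ker ∂_2 − rank ∂_3 = (18 − 18) − 0 = 0, and there is no ∂_3, so H_2 ≅ 0.

As a check, the Euler characteristic is 9 − 27 + 18 = 0, which agrees with 1 − 1 + 0 = 0.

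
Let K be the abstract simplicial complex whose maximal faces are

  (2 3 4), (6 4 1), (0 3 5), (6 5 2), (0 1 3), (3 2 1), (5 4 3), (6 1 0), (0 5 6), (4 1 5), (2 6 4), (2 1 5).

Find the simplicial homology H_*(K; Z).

We work with the vertex ordering 0 < 1 < 2 < 3 < 4 < 5 < 6. The simplices of K, each written with vertices in increasing order, are:

  0-simplices (7): [0], [1], [2], [3], [4], [5], [6]
  1-simplices (18): [0,1], [0,3], [0,5], [0,6], [1,2], [1,3], [1,4], [1,5], [1,6], [2,3], [2,4], [2,5], [2,6], [3,4], [3,5], [4,5], [4,6], [5,6]
  2-simplices (12): [0,1,3], [0,1,6], [0,3,5], [0,5,6], [1,2,3], [1,2,5], [1,4,5], [1,4,6], [2,3,4], [2,4,6], [2,5,6], [3,4,5]

giving chain groups C_0 ≅ Z^7, C_1 ≅ Z^18, C_2 ≅ Z^12.

The boundary map ∂_1: C_1 → C_0 maps an edge to its endpoints' difference, ∂[p,q] = q − p. For instance
  ∂[2,6] = [6] − [2].
The resulting 7×18 matrix has rank 6, and its Smith normal form has invariant factors (1,1,1,1,1,1).

∂_2: C_2 → C_1 acts by ∂[p,q,r] = [q,r] − [p,r] + [p,q]. For instance
  ∂[2,5,6] = [5,6] − [2,6] + [2,5],
  ∂[1,4,6] = [4,6] − [1,6] + [1,4].
This gives a 18×12 integer matrix of rank 12; reducing to Smith normal form yields diagonal entries (1,1,1,1,1,1,1,1,1,1,1,2).

From H_k ≅ ker(∂_k) / im(∂_{k+1}) we obtain:

  H_0: rank C_0 − rank ∂_1 = 7 − 6 = 1, and the invariant factors of ∂_1 are all 1, so H_0 ≅ Z.
  H_1: rank ker ∂_1 − rank ∂_2 = (18 − 6) − 12 = 0, and ∂_2 has invariant factor 2 > 1, so H_1 ≅ Z/2Z.
  H_2: rank ker ∂_2 − rank ∂_3 = (12 − 12) − 0 = 0, and there is no ∂_3, so H_2 ≅ 0.

H_0 ≅ Z,  H_1 ≅ Z/2Z,  H_2 = 0.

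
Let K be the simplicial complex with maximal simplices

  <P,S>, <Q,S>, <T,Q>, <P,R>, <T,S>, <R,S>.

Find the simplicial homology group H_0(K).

H_0 ≅ Z.

We work with the vertex ordering P < Q < R < S < T. The simplices of K, each written with vertices in increasing order, are:

  0-simplices (5): P, Q, R, S, T
  1-simplices (6): PR, PS, QS, QT, RS, ST

Hence C_0 ≅ Z^5, C_1 ≅ Z^6.

∂_1: C_1 → C_0 is given by ∂[p,q] = [q] − [p].
As a 5×6 matrix over Z this has rank 4, with invariant factors (1,1,1,1).

Computing H_k = (kernel of ∂_k) / (image of ∂_{k+1}):

  H_0: rank C_0 − rank ∂_1 = 5 − 4 = 1, and the invariant factors of ∂_1 are all 1, so H_0 ≅ Z.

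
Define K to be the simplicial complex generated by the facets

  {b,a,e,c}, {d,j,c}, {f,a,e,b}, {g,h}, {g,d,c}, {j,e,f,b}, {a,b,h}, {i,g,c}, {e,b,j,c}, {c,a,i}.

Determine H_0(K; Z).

H_0 = Z.

Order the vertices as a < b < c < d < e < f < g < h < i < j. Listing each simplex with vertices in this order, K has dimension 3 with simplices:

  0-simplices (10): a, b, c, d, e, f, g, h, i, j
  1-simplices (23): ab, ac, ae, af, ah, ai, bc, be, bf, bh, bj, cd, ce, cg, ci, cj, dg, dj, ef, ej, fj, gh, gi
  2-simplices (17): abc, abe, abf, abh, ace, aci, aef, bce, bcj, bef, bej, bfj, cdg, cdj, cej, cgi, efj
  3-simplices (4): abce, abef, bcej, befj

so the chain groups are C_0 ≅ Z^10, C_1 ≅ Z^23, C_2 ≅ Z^17, C_3 ≅ Z^4.

∂_1: C_1 → C_0 sends each edge [p,q] (with p < q) to q − p. For instance
  ∂ae = e − a.
The 10×23 boundary matrix has rank 9 and Smith normal form diag(1,1,1,1,1,1,1,1,1).

∂_2: C_2 → C_1 sends each 2-simplex [p,q,r] to [q,r] − [p,r] + [p,q]. For instance
  ∂abf = bf − af + ab,
  ∂aci = ci − ai + ac.
This gives a 23×17 integer matrix of rank 13; reducing to Smith normal form yields diagonal entries (1,1,1,1,1,1,1,1,1,1,1,1,1).

The boundary map ∂_3: C_3 → C_2 sends each 3-simplex σ to the alternating sum Σ_i (−1)^i (σ with its i-th vertex removed). For instance
  ∂abce = bce − ace + abe − abc,
  ∂befj = efj − bfj + bej − bef.
The 17×4 boundary matrix has rank 4 and Smith normal form diag(1,1,1,1).

Computing H_k = (kernel of ∂_k) / (image of ∂_{k+1}):

  H_0: rank C_0 − rank ∂_1 = 10 − 9 = 1, and the invariant factors of ∂_1 are all 1, so H_0 ≅ Z.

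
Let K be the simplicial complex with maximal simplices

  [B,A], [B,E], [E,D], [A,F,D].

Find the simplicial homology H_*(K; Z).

Order the vertices as A < B < D < E < F. Listing each simplex with vertices in this order, K has dimension 2 with simplices:

  0-simplices (5): A, B, D, E, F
  1-simplices (6): AB, AD, AF, BE, DE, DF
  2-simplices (1): ADF

so the chain groups are C_0 ≅ Z^5, C_1 ≅ Z^6, C_2 ≅ Z^1.

Boundary ∂_1: C_1 → C_0 is given by ∂[p,q] = [q] − [p].
This gives a 5×6 integer matrix of rank 4; reducing to Smith normal form yields diagonal entries (1,1,1,1).

∂_2: C_2 → C_1 sends each 2-simplex [p,q,r] to [q,r] − [p,r] + [p,q]. For instance
  ∂ADF = DF − AF + AD.
The 6×1 boundary matrix has rank 1 and Smith normal form diag(1).

Now H_k = ker ∂_k / im ∂_{k+1}, so:

  H_0: rank C_0 − rank ∂_1 = 5 − 4 = 1, and the invariant factors of ∂_1 are all 1, so H_0 ≅ Z.
  H_1: rank ker ∂_1 − rank ∂_2 = (6 − 4) − 1 = 1, and the invariant factors of ∂_2 are all 1, so H_1 ≅ Z.
  H_2: rank ker ∂_2 − rank ∂_3 = (1 − 1) − 0 = 0, and there is no ∂_3, so H_2 ≅ 0.

H_0 = Z,  H_1 = Z,  H_2 = 0.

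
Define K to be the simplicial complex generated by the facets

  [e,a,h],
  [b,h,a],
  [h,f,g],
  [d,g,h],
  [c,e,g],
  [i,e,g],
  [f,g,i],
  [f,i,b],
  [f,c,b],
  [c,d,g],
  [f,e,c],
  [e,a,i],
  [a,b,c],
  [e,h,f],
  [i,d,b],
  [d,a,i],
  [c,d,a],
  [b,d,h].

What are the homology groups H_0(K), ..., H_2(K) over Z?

H_0 = Z,  H_1 = Z ⊕ Z/2,  H_2 = 0.

Order the vertices as a < b < c < d < e < f < g < h < i. Listing each simplex with vertices in this order, K has dimension 2 with simplices:

  0-simplices (9): a, b, c, d, e, f, g, h, i
  1-simplices (27): ab, ac, ad, ae, ah, ai, bc, bd, bf, bh, bi, cd, ce, cf, cg, dg, dh, di, ef, eg, eh, ei, fg, fh, fi, gh, gi
  2-simplices (18): abc, abh, acd, adi, aeh, aei, bcf, bdh, bdi, bfi, cdg, cef, ceg, dgh, efh, egi, fgh, fgi

giving chain groups C_0 ≅ Z^9, C_1 ≅ Z^27, C_2 ≅ Z^18.

The boundary map ∂_1: C_1 → C_0 is given by ∂[p,q] = [q] − [p]. For instance
  ∂gh = h − g.
As a 9×27 matrix over Z this has rank 8, with invariant factors (1,1,1,1,1,1,1,1).

∂_2: C_2 → C_1 maps a triangle to the signed sum of its edges. For instance
  ∂fgi = gi − fi + fg,
  ∂abh = bh − ah + ab.
As a 27×18 matrix over Z this has rank 18, with invariant factors (1,1,1,1,1,1,1,1,1,1,1,1,1,1,1,1,1,2).

From H_k ≅ ker(∂_k) / im(∂_{k+1}) we obtain:

  H_0: rank C_0 − rank ∂_1 = 9 − 8 = 1, and the invariant factors of ∂_1 are all 1, so H_0 ≅ Z.
  H_1: rank ker ∂_1 − rank ∂_2 = (27 − 8) − 18 = 1, and ∂_2 has invariant factor 2 > 1, so H_1 ≅ Z ⊕ Z/2.
  H_2: rank ker ∂_2 − rank ∂_3 = (18 − 18) − 0 = 0, and there is no ∂_3, so H_2 ≅ 0.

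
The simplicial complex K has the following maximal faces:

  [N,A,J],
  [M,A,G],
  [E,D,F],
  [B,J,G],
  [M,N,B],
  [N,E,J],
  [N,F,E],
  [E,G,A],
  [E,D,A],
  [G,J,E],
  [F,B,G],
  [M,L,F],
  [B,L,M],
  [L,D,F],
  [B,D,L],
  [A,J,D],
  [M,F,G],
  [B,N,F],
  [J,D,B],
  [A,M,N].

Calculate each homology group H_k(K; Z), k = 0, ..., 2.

Order the vertices as A < B < D < E < F < G < J < L < M < N. Listing each simplex with vertices in this order, K has dimension 2 with simplices:

  0-simplices (10): A, B, D, E, F, G, J, L, M, N
  1-simplices (30): AD, AE, AG, AJ, AM, AN, BD, BF, BG, BJ, BL, BM, BN, DE, DF, DJ, DL, EF, EG, EJ, EN, FG, FL, FM, FN, GJ, GM, JN, LM, MN
  2-simplices (20): ADE, ADJ, AEG, AGM, AJN, AMN, BDJ, BDL, BFG, BFN, BGJ, BLM, BMN, DEF, DFL, EFN, EGJ, EJN, FGM, FLM

Hence C_0 ≅ Z^10, C_1 ≅ Z^30, C_2 ≅ Z^20.

Boundary ∂_1: C_1 → C_0 is given by ∂[p,q] = [q] − [p]. For instance
  ∂AE = E − A.
The 10×30 boundary matrix has rank 9 and Smith normal form diag(1,1,1,1,1,1,1,1,1).

The boundary map ∂_2: C_2 → C_1 sends each 2-simplex [p,q,r] to [q,r] − [p,r] + [p,q]. For instance
  ∂EFN = FN − EN + EF,
  ∂AJN = JN − AN + AJ.
As a 30×20 matrix over Z this has rank 20, with invariant factors (1,1,1,1,1,1,1,1,1,1,1,1,1,1,1,1,1,1,1,2).

Computing H_k = (kernel of ∂_k) / (image of ∂_{k+1}):

  H_0: rank C_0 − rank ∂_1 = 10 − 9 = 1, and the invariant factors of ∂_1 are all 1, so H_0 ≅ Z.
  H_1: rank ker ∂_1 − rank ∂_2 = (30 − 9) − 20 = 1, and ∂_2 has invariant factor 2 > 1, so H_1 ≅ Z ⊕ Z/2.
  H_2: rank ker ∂_2 − rank ∂_3 = (20 − 20) − 0 = 0, and there is no ∂_3, so H_2 ≅ 0.

As a check, the Euler characteristic is 10 − 30 + 20 = 0, which agrees with 1 − 1 + 0 = 0.

H_0 ≅ Z,  H_1 ≅ Z ⊕ Z/2,  H_2 = 0.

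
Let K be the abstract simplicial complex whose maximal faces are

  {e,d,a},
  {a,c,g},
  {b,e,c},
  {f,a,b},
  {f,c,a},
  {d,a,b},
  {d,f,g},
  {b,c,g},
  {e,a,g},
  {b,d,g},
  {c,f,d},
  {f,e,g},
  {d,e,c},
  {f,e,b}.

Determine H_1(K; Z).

H_1 = Z^2.

K has 7 vertices, 21 edges, 14 triangles.
rank ∂_1 = 6, rank ∂_2 = 13 ⇒ b_1 = 21 − 6 − 13 = 2; all invariant factors of ∂_2 are 1 so no torsion. So H_1 ≅ Z^2.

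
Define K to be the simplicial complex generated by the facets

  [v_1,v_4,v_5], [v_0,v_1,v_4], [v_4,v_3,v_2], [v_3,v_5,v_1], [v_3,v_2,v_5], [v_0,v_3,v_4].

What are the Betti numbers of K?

b_0 = 1, b_1 = 1, b_2 = 0.

We work with the vertex ordering v_0 < v_1 < v_2 < v_3 < v_4 < v_5. The simplices of K, each written with vertices in increasing order, are:

  0-simplices (6): [v_0], [v_1], [v_2], [v_3], [v_4], [v_5]
  1-simplices (12): [v_0,v_1], [v_0,v_3], [v_0,v_4], [v_1,v_3], [v_1,v_4], [v_1,v_5], [v_2,v_3], [v_2,v_4], [v_2,v_5], [v_3,v_4], [v_3,v_5], [v_4,v_5]
  2-simplices (6): [v_0,v_1,v_4], [v_0,v_3,v_4], [v_1,v_3,v_5], [v_1,v_4,v_5], [v_2,v_3,v_4], [v_2,v_3,v_5]

Hence C_0 ≅ Z^6, C_1 ≅ Z^12, C_2 ≅ Z^6.

Boundary ∂_1: C_1 → C_0 maps an edge to its endpoints' difference, ∂[p,q] = q − p. For instance
  ∂[v_1,v_5] = [v_5] − [v_1].
The resulting 6×12 matrix has rank 5, and its Smith normal form has invariant factors (1,1,1,1,1).

Boundary ∂_2: C_2 → C_1 maps a triangle to the signed sum of its edges. For instance
  ∂[v_2,v_3,v_4] = [v_3,v_4] − [v_2,v_4] + [v_2,v_3],
  ∂[v_0,v_3,v_4] = [v_3,v_4] − [v_0,v_4] + [v_0,v_3].
The 12×6 boundary matrix has rank 6 and Smith normal form diag(1,1,1,1,1,1).

Reading off H_k = ker ∂_k / im ∂_{k+1}:

  H_0: rank C_0 − rank ∂_1 = 6 − 5 = 1, and the invariant factors of ∂_1 are all 1, so H_0 = Z.
  H_1: rank ker ∂_1 − rank ∂_2 = (12 − 5) − 6 = 1, and the invariant factors of ∂_2 are all 1, so H_1 = Z.
  H_2: rank ker ∂_2 − rank ∂_3 = (6 − 6) − 0 = 0, and there is no ∂_3, so H_2 = 0.

As a check, the Euler characteristic is 6 − 12 + 6 = 0, which agrees with 1 − 1 + 0 = 0.

Hence the Betti numbers are b_0 = 1, b_1 = 1, b_2 = 0.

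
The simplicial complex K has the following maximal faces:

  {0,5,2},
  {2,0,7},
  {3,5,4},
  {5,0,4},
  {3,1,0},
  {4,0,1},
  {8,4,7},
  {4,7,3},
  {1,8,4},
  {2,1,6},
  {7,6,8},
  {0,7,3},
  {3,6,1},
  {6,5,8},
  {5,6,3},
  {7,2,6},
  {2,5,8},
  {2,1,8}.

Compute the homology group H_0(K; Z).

Take the total order 0 < 1 < 2 < 3 < 4 < 5 < 6 < 7 < 8 on the vertex set. Then K (dimension 2) consists of the simplices:

  0-simplices (9): [0], [1], [2], [3], [4], [5], [6], [7], [8]
  1-simplices (27): (27 of them)
  2-simplices (18): [0,1,3], [0,1,4], [0,2,5], [0,2,7], [0,3,7], [0,4,5], [1,2,6], [1,2,8], [1,3,6], [1,4,8], [2,5,8], [2,6,7], [3,4,5], [3,4,7], [3,5,6], [4,7,8], [5,6,8], [6,7,8]

Hence C_0 ≅ Z^9, C_1 ≅ Z^27, C_2 ≅ Z^18.

Boundary ∂_1: C_1 → C_0 sends each edge [p,q] (with p < q) to q − p. For instance
  ∂[1,3] = [3] − [1].
The 9×27 boundary matrix has rank 8 and Smith normal form diag(1,1,1,1,1,1,1,1).

Boundary ∂_2: C_2 → C_1 maps a triangle to the signed sum of its edges. For instance
  ∂[0,4,5] = [4,5] − [0,5] + [0,4],
  ∂[1,2,8] = [2,8] − [1,8] + [1,2].
The resulting 27×18 matrix has rank 18, and its Smith normal form has invariant factors (1,1,1,1,1,1,1,1,1,1,1,1,1,1,1,1,1,2).

Reading off H_k = ker ∂_k / im ∂_{k+1}:

  H_0: rank C_0 − rank ∂_1 = 9 − 8 = 1, and the invariant factors of ∂_1 are all 1, so H_0 ≅ Z.

H_0 = Z.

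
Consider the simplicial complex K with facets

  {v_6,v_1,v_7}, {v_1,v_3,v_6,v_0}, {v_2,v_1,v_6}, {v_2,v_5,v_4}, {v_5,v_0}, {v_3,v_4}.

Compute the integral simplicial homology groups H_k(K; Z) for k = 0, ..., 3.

Take the total order v_0 < v_1 < v_2 < v_3 < v_4 < v_5 < v_6 < v_7 on the vertex set. Then K (dimension 3) consists of the simplices:

  0-simplices (8): [v_0], [v_1], [v_2], [v_3], [v_4], [v_5], [v_6], [v_7]
  1-simplices (15): (15 of them)
  2-simplices (7): [v_0,v_1,v_3], [v_0,v_1,v_6], [v_0,v_3,v_6], [v_1,v_2,v_6], [v_1,v_3,v_6], [v_1,v_6,v_7], [v_2,v_4,v_5]
  3-simplices (1): [v_0,v_1,v_3,v_6]

Hence C_0 ≅ Z^8, C_1 ≅ Z^15, C_2 ≅ Z^7, C_3 ≅ Z^1.

The boundary map ∂_1: C_1 → C_0 is given by ∂[p,q] = [q] − [p]. For instance
  ∂[v_3,v_6] = [v_6] − [v_3].
This gives a 8×15 integer matrix of rank 7; reducing to Smith normal form yields diagonal entries (1,1,1,1,1,1,1).

The boundary map ∂_2: C_2 → C_1 maps a triangle to the signed sum of its edges. For instance
  ∂[v_0,v_3,v_6] = [v_3,v_6] − [v_0,v_6] + [v_0,v_3],
  ∂[v_0,v_1,v_6] = [v_1,v_6] − [v_0,v_6] + [v_0,v_1].
This gives a 15×7 integer matrix of rank 6; reducing to Smith normal form yields diagonal entries (1,1,1,1,1,1).

Boundary ∂_3: C_3 → C_2 sends each 3-simplex σ to the alternating sum Σ_i (−1)^i (σ with its i-th vertex removed). For instance
  ∂[v_0,v_1,v_3,v_6] = [v_1,v_3,v_6] − [v_0,v_3,v_6] + [v_0,v_1,v_6] − [v_0,v_1,v_3].
The 7×1 boundary matrix has rank 1 and Smith normal form diag(1).

Now H_k = ker ∂_k / im ∂_{k+1}, so:

  H_0: rank C_0 − rank ∂_1 = 8 − 7 = 1, and the invariant factors of ∂_1 are all 1, so H_0 = Z.
  H_1: rank ker ∂_1 − rank ∂_2 = (15 − 7) − 6 = 2, and the invariant factors of ∂_2 are all 1, so H_1 = Z^2.
  H_2: rank ker ∂_2 − rank ∂_3 = (7 − 6) − 1 = 0, and the invariant factors of ∂_3 are all 1, so H_2 = 0.
  H_3: rank ker ∂_3 − rank ∂_4 = (1 − 1) − 0 = 0, and there is no ∂_4, so H_3 = 0.

H_0 = Z,  H_1 = Z^2,  H_2 = 0,  H_3 = 0.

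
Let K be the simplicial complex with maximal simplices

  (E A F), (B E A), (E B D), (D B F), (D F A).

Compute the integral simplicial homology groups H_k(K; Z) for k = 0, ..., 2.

K has 5 vertices, 10 edges, 5 triangles.
rank ∂_0 = 0, rank ∂_1 = 4 ⇒ b_0 = 5 − 0 − 4 = 1; all invariant factors of ∂_1 are 1 so no torsion. So H_0 ≅ Z.
rank ∂_1 = 4, rank ∂_2 = 5 ⇒ b_1 = 10 − 4 − 5 = 1; all invariant factors of ∂_2 are 1 so no torsion. So H_1 ≅ Z.
rank ∂_2 = 5, rank ∂_3 = 0 ⇒ b_2 = 5 − 5 − 0 = 0. So H_2 ≅ 0.

H_0 ≅ Z,  H_1 ≅ Z,  H_2 = 0.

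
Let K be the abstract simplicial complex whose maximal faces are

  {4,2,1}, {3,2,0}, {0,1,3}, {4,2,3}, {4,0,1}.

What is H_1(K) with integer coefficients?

Fix the vertex order 0 < 1 < 2 < 3 < 4 and write every simplex with vertices in increasing order. Then dim K = 2 and the simplices of K are:

  0-simplices (5): [0], [1], [2], [3], [4]
  1-simplices (10): [0,1], [0,2], [0,3], [0,4], [1,2], [1,3], [1,4], [2,3], [2,4], [3,4]
  2-simplices (5): [0,1,3], [0,1,4], [0,2,3], [1,2,4], [2,3,4]

Hence C_0 ≅ Z^5, C_1 ≅ Z^10, C_2 ≅ Z^5.

Boundary ∂_1: C_1 → C_0 is given by ∂[p,q] = [q] − [p].
This gives a 5×10 integer matrix of rank 4; reducing to Smith normal form yields diagonal entries (1,1,1,1).

∂_2: C_2 → C_1 sends each 2-simplex [p,q,r] to [q,r] − [p,r] + [p,q]. For instance
  ∂[0,1,3] = [1,3] − [0,3] + [0,1],
  ∂[0,2,3] = [2,3] − [0,3] + [0,2].
The resulting 10×5 matrix has rank 5, and its Smith normal form has invariant factors (1,1,1,1,1).

Now H_k = ker ∂_k / im ∂_{k+1}, so:

  H_1: rank ker ∂_1 − rank ∂_2 = (10 − 4) − 5 = 1, and the invariant factors of ∂_2 are all 1, so H_1 ≅ Z.

H_1 = Z.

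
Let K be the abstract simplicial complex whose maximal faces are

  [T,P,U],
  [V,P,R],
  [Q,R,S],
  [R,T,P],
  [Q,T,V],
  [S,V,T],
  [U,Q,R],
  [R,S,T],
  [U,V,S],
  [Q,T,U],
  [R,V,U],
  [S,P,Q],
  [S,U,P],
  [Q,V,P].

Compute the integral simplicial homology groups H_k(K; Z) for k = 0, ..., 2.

H_0 = Z,  H_1 = Z^2,  H_2 = Z.

Order the vertices as P < Q < R < S < T < U < V. Listing each simplex with vertices in this order, K has dimension 2 with simplices:

  0-simplices (7): P, Q, R, S, T, U, V
  1-simplices (21): PQ, PR, PS, PT, PU, PV, QR, QS, QT, QU, QV, RS, RT, RU, RV, ST, SU, SV, TU, TV, UV
  2-simplices (14): PQS, PQV, PRT, PRV, PSU, PTU, QRS, QRU, QTU, QTV, RST, RUV, STV, SUV

Hence C_0 ≅ Z^7, C_1 ≅ Z^21, C_2 ≅ Z^14.

Boundary ∂_1: C_1 → C_0 maps an edge to its endpoints' difference, ∂[p,q] = q − p.
The resulting 7×21 matrix has rank 6, and its Smith normal form has invariant factors (1,1,1,1,1,1).

The boundary map ∂_2: C_2 → C_1 acts by ∂[p,q,r] = [q,r] − [p,r] + [p,q]. For instance
  ∂SUV = UV − SV + SU,
  ∂PTU = TU − PU + PT.
This gives a 21×14 integer matrix of rank 13; reducing to Smith normal form yields diagonal entries (1,1,1,1,1,1,1,1,1,1,1,1,1).

Reading off H_k = ker ∂_k / im ∂_{k+1}:

  H_0: rank C_0 − rank ∂_1 = 7 − 6 = 1, and the invariant factors of ∂_1 are all 1, so H_0 ≅ Z.
  H_1: rank ker ∂_1 − rank ∂_2 = (21 − 6) − 13 = 2, and the invariant factors of ∂_2 are all 1, so H_1 ≅ Z^2.
  H_2: rank ker ∂_2 − rank ∂_3 = (14 − 13) − 0 = 1, and there is no ∂_3, so H_2 ≅ Z.

As a check, the Euler characteristic is 7 − 21 + 14 = 0, which agrees with 1 − 2 + 1 = 0.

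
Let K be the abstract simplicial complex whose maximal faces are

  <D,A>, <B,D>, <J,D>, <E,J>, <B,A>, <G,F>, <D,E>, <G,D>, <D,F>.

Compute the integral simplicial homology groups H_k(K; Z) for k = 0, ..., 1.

Take the total order A < B < D < E < F < G < J on the vertex set. Then K (dimension 1) consists of the simplices:

  0-simplices (7): A, B, D, E, F, G, J
  1-simplices (9): AB, AD, BD, DE, DF, DG, DJ, EJ, FG

so the chain groups are C_0 ≅ Z^7, C_1 ≅ Z^9.

∂_1: C_1 → C_0 sends each edge [p,q] (with p < q) to q − p. For instance
  ∂BD = D − B.
The resulting 7×9 matrix has rank 6, and its Smith normal form has invariant factors (1,1,1,1,1,1).

Reading off H_k = ker ∂_k / im ∂_{k+1}:

  H_0: rank C_0 − rank ∂_1 = 7 − 6 = 1, and the invariant factors of ∂_1 are all 1, so H_0 = Z.
  H_1: rank ker ∂_1 − rank ∂_2 = (9 − 6) − 0 = 3, and there is no ∂_2, so H_1 = Z^3.

H_0 = Z,  H_1 = Z^3.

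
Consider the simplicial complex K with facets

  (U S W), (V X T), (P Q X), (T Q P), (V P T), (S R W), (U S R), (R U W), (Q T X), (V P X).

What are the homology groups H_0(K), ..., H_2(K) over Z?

H_0 ≅ Z^2,  H_1 = 0,  H_2 ≅ Z^2.

We work with the vertex ordering P < Q < R < S < T < U < V < W < X. The simplices of K, each written with vertices in increasing order, are:

  0-simplices (9): P, Q, R, S, T, U, V, W, X
  1-simplices (15): PQ, PT, PV, PX, QT, QX, RS, RU, RW, SU, SW, TV, TX, UW, VX
  2-simplices (10): PQT, PQX, PTV, PVX, QTX, RSU, RSW, RUW, SUW, TVX

Hence C_0 ≅ Z^9, C_1 ≅ Z^15, C_2 ≅ Z^10.

The boundary map ∂_1: C_1 → C_0 is given by ∂[p,q] = [q] − [p]. For instance
  ∂PX = X − P.
The 9×15 boundary matrix has rank 7 and Smith normal form diag(1,1,1,1,1,1,1).

The boundary map ∂_2: C_2 → C_1 maps a triangle to the signed sum of its edges. For instance
  ∂PVX = VX − PX + PV,
  ∂TVX = VX − TX + TV.
As a 15×10 matrix over Z this has rank 8, with invariant factors (1,1,1,1,1,1,1,1).

Now H_k = ker ∂_k / im ∂_{k+1}, so:

  H_0: rank C_0 − rank ∂_1 = 9 − 7 = 2, and the invariant factors of ∂_1 are all 1, so H_0 ≅ Z^2.
  H_1: rank ker ∂_1 − rank ∂_2 = (15 − 7) − 8 = 0, and the invariant factors of ∂_2 are all 1, so H_1 ≅ 0.
  H_2: rank ker ∂_2 − rank ∂_3 = (10 − 8) − 0 = 2, and there is no ∂_3, so H_2 ≅ Z^2.

(K is a triangulation of the disjoint union of the 2-sphere S^2 and the 2-sphere S^2.)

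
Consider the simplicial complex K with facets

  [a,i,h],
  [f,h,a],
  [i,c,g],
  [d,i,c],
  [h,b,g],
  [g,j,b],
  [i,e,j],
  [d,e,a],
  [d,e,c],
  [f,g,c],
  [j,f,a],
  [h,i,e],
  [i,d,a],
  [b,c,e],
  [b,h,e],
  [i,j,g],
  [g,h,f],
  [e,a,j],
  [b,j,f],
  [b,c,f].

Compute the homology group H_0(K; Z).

H_0 ≅ Z.

We work with the vertex ordering a < b < c < d < e < f < g < h < i < j. The simplices of K, each written with vertices in increasing order, are:

  0-simplices (10): a, b, c, d, e, f, g, h, i, j
  1-simplices (30): ad, ae, af, ah, ai, aj, bc, be, bf, bg, bh, bj, cd, ce, cf, cg, ci, de, di, eh, ei, ej, fg, fh, fj, gh, gi, gj, hi, ij
  2-simplices (20): ade, adi, aej, afh, afj, ahi, bce, bcf, beh, bfj, bgh, bgj, cde, cdi, cfg, cgi, ehi, eij, fgh, gij

Hence C_0 ≅ Z^10, C_1 ≅ Z^30, C_2 ≅ Z^20.

∂_1: C_1 → C_0 is given by ∂[p,q] = [q] − [p]. For instance
  ∂gh = h − g.
The 10×30 boundary matrix has rank 9 and Smith normal form diag(1,1,1,1,1,1,1,1,1).

Boundary ∂_2: C_2 → C_1 sends each 2-simplex [p,q,r] to [q,r] − [p,r] + [p,q]. For instance
  ∂cdi = di − ci + cd,
  ∂ahi = hi − ai + ah.
The resulting 30×20 matrix has rank 20, and its Smith normal form has invariant factors (1,1,1,1,1,1,1,1,1,1,1,1,1,1,1,1,1,1,1,2).

Now H_k = ker ∂_k / im ∂_{k+1}, so:

  H_0: rank C_0 − rank ∂_1 = 10 − 9 = 1, and the invariant factors of ∂_1 are all 1, so H_0 ≅ Z.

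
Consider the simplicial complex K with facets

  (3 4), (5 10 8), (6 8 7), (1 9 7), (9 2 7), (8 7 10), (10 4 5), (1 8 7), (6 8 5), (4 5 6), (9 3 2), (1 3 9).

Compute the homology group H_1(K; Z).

H_1 = Z.

Order the vertices as 1 < 2 < 3 < 4 < 5 < 6 < 7 < 8 < 9 < 10. Listing each simplex with vertices in this order, K has dimension 2 with simplices:

  0-simplices (10): [1], [2], [3], [4], [5], [6], [7], [8], [9], [10]
  1-simplices (21): [1,3], [1,7], [1,8], [1,9], [2,3], [2,7], [2,9], [3,4], [3,9], [4,5], [4,6], [4,10], [5,6], [5,8], [5,10], [6,7], [6,8], [7,8], [7,9], [7,10], [8,10]
  2-simplices (11): [1,3,9], [1,7,8], [1,7,9], [2,3,9], [2,7,9], [4,5,6], [4,5,10], [5,6,8], [5,8,10], [6,7,8], [7,8,10]

Hence C_0 ≅ Z^10, C_1 ≅ Z^21, C_2 ≅ Z^11.

∂_1: C_1 → C_0 maps an edge to its endpoints' difference, ∂[p,q] = q − p. For instance
  ∂[5,6] = [6] − [5].
The resulting 10×21 matrix has rank 9, and its Smith normal form has invariant factors (1,1,1,1,1,1,1,1,1).

The boundary map ∂_2: C_2 → C_1 sends each 2-simplex [p,q,r] to [q,r] − [p,r] + [p,q]. For instance
  ∂[1,7,8] = [7,8] − [1,8] + [1,7],
  ∂[4,5,6] = [5,6] − [4,6] + [4,5].
The resulting 21×11 matrix has rank 11, and its Smith normal form has invariant factors (1,1,1,1,1,1,1,1,1,1,1).

Computing H_k = (kernel of ∂_k) / (image of ∂_{k+1}):

  H_1: rank ker ∂_1 − rank ∂_2 = (21 − 9) − 11 = 1, and the invariant factors of ∂_2 are all 1, so H_1 ≅ Z.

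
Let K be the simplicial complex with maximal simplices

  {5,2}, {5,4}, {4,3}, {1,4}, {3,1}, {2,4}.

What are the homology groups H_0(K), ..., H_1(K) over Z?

H_0 ≅ Z,  H_1 ≅ Z^2.

Fix the vertex order 1 < 2 < 3 < 4 < 5 and write every simplex with vertices in increasing order. Then dim K = 1 and the simplices of K are:

  0-simplices (5): [1], [2], [3], [4], [5]
  1-simplices (6): [1,3], [1,4], [2,4], [2,5], [3,4], [4,5]

Hence C_0 ≅ Z^5, C_1 ≅ Z^6.

∂_1: C_1 → C_0 maps an edge to its endpoints' difference, ∂[p,q] = q − p.
This gives a 5×6 integer matrix of rank 4; reducing to Smith normal form yields diagonal entries (1,1,1,1).

Reading off H_k = ker ∂_k / im ∂_{k+1}:

  H_0: rank C_0 − rank ∂_1 = 5 − 4 = 1, and the invariant factors of ∂_1 are all 1, so H_0 = Z.
  H_1: rank ker ∂_1 − rank ∂_2 = (6 − 4) − 0 = 2, and there is no ∂_2, so H_1 = Z^2.

As a check, the Euler characteristic is 5 − 6 = -1, which agrees with 1 − 2 = -1.
(K is a triangulation of a wedge of 2 circles.)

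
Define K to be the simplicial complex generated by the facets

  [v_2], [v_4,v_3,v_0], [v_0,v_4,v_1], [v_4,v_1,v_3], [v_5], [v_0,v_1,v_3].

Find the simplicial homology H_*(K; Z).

We work with the vertex ordering v_0 < v_1 < v_2 < v_3 < v_4 < v_5. The simplices of K, each written with vertices in increasing order, are:

  0-simplices (6): [v_0], [v_1], [v_2], [v_3], [v_4], [v_5]
  1-simplices (6): [v_0,v_1], [v_0,v_3], [v_0,v_4], [v_1,v_3], [v_1,v_4], [v_3,v_4]
  2-simplices (4): [v_0,v_1,v_3], [v_0,v_1,v_4], [v_0,v_3,v_4], [v_1,v_3,v_4]

Hence C_0 ≅ Z^6, C_1 ≅ Z^6, C_2 ≅ Z^4.

Boundary ∂_1: C_1 → C_0 maps an edge to its endpoints' difference, ∂[p,q] = q − p. For instance
  ∂[v_1,v_3] = [v_3] − [v_1].
This gives a 6×6 integer matrix of rank 3; reducing to Smith normal form yields diagonal entries (1,1,1).

Boundary ∂_2: C_2 → C_1 sends each 2-simplex [p,q,r] to [q,r] − [p,r] + [p,q]. For instance
  ∂[v_0,v_1,v_3] = [v_1,v_3] − [v_0,v_3] + [v_0,v_1],
  ∂[v_0,v_3,v_4] = [v_3,v_4] − [v_0,v_4] + [v_0,v_3].
The 6×4 boundary matrix has rank 3 and Smith normal form diag(1,1,1).

Computing H_k = (kernel of ∂_k) / (image of ∂_{k+1}):

  H_0: rank C_0 − rank ∂_1 = 6 − 3 = 3, and the invariant factors of ∂_1 are all 1, so H_0 ≅ Z^3.
  H_1: rank ker ∂_1 − rank ∂_2 = (6 − 3) − 3 = 0, and the invariant factors of ∂_2 are all 1, so H_1 ≅ 0.
  H_2: rank ker ∂_2 − rank ∂_3 = (4 − 3) − 0 = 1, and there is no ∂_3, so H_2 ≅ Z.

As a check, the Euler characteristic is 6 − 6 + 4 = 4, which agrees with 3 − 0 + 1 = 4.
(K is a triangulation of the disjoint union of the 2-sphere S^2 and a set of 2 points.)

H_0 = Z^3,  H_1 = 0,  H_2 = Z.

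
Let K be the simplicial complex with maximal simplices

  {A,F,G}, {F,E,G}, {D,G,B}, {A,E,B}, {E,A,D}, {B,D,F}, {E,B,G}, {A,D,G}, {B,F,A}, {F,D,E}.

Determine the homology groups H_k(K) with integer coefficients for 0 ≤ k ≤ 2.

Fix the vertex order A < B < D < E < F < G and write every simplex with vertices in increasing order. Then dim K = 2 and the simplices of K are:

  0-simplices (6): A, B, D, E, F, G
  1-simplices (15): AB, AD, AE, AF, AG, BD, BE, BF, BG, DE, DF, DG, EF, EG, FG
  2-simplices (10): ABE, ABF, ADE, ADG, AFG, BDF, BDG, BEG, DEF, EFG

giving chain groups C_0 ≅ Z^6, C_1 ≅ Z^15, C_2 ≅ Z^10.

Boundary ∂_1: C_1 → C_0 sends each edge [p,q] (with p < q) to q − p. For instance
  ∂BG = G − B.
The resulting 6×15 matrix has rank 5, and its Smith normal form has invariant factors (1,1,1,1,1).

The boundary map ∂_2: C_2 → C_1 sends each 2-simplex [p,q,r] to [q,r] − [p,r] + [p,q]. For instance
  ∂ADE = DE − AE + AD,
  ∂ADG = DG − AG + AD.
As a 15×10 matrix over Z this has rank 10, with invariant factors (1,1,1,1,1,1,1,1,1,2).

Reading off H_k = ker ∂_k / im ∂_{k+1}:

  H_0: rank C_0 − rank ∂_1 = 6 − 5 = 1, and the invariant factors of ∂_1 are all 1, so H_0 ≅ Z.
  H_1: rank ker ∂_1 − rank ∂_2 = (15 − 5) − 10 = 0, and ∂_2 has invariant factor 2 > 1, so H_1 ≅ Z/2Z.
  H_2: rank ker ∂_2 − rank ∂_3 = (10 − 10) − 0 = 0, and there is no ∂_3, so H_2 ≅ 0.

H_0 ≅ Z,  H_1 ≅ Z/2Z,  H_2 = 0.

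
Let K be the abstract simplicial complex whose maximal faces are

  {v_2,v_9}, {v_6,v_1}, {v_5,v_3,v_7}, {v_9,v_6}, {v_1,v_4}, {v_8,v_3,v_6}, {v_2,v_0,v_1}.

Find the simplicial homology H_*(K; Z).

H_0 = Z,  H_1 = Z,  H_2 = 0.

We work with the vertex ordering v_0 < v_1 < v_2 < v_3 < v_4 < v_5 < v_6 < v_7 < v_8 < v_9. The simplices of K, each written with vertices in increasing order, are:

  0-simplices (10): [v_0], [v_1], [v_2], [v_3], [v_4], [v_5], [v_6], [v_7], [v_8], [v_9]
  1-simplices (13): [v_0,v_1], [v_0,v_2], [v_1,v_2], [v_1,v_4], [v_1,v_6], [v_2,v_9], [v_3,v_5], [v_3,v_6], [v_3,v_7], [v_3,v_8], [v_5,v_7], [v_6,v_8], [v_6,v_9]
  2-simplices (3): [v_0,v_1,v_2], [v_3,v_5,v_7], [v_3,v_6,v_8]

so the chain groups are C_0 ≅ Z^10, C_1 ≅ Z^13, C_2 ≅ Z^3.

Boundary ∂_1: C_1 → C_0 is given by ∂[p,q] = [q] − [p]. For instance
  ∂[v_3,v_5] = [v_5] − [v_3].
This gives a 10×13 integer matrix of rank 9; reducing to Smith normal form yields diagonal entries (1,1,1,1,1,1,1,1,1).

∂_2: C_2 → C_1 maps a triangle to the signed sum of its edges. For instance
  ∂[v_3,v_6,v_8] = [v_6,v_8] − [v_3,v_8] + [v_3,v_6],
  ∂[v_0,v_1,v_2] = [v_1,v_2] − [v_0,v_2] + [v_0,v_1].
As a 13×3 matrix over Z this has rank 3, with invariant factors (1,1,1).

Now H_k = ker ∂_k / im ∂_{k+1}, so:

  H_0: rank C_0 − rank ∂_1 = 10 − 9 = 1, and the invariant factors of ∂_1 are all 1, so H_0 ≅ Z.
  H_1: rank ker ∂_1 − rank ∂_2 = (13 − 9) − 3 = 1, and the invariant factors of ∂_2 are all 1, so H_1 ≅ Z.
  H_2: rank ker ∂_2 − rank ∂_3 = (3 − 3) − 0 = 0, and there is no ∂_3, so H_2 ≅ 0.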